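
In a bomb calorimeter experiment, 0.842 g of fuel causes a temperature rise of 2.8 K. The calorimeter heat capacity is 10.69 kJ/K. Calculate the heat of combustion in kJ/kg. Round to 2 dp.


Hc = C_cal * delta_T / m_fuel
Q_released = 10.69 * 2.8 = 29.9320 kJ
m_fuel = 0.842 g = 0.842/1000 kg = 0.000842 kg
Hc = 29.9320 / 0.000842 = 35548.69 kJ/kg


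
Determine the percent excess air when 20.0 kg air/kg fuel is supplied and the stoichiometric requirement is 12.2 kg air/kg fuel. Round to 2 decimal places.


Excess air = actual - stoichiometric = 20.0 - 12.2 = 7.80 kg/kg fuel
Excess air % = (excess / stoich) * 100 = (7.80 / 12.2) * 100 = 63.93%


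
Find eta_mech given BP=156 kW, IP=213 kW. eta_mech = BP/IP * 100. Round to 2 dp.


eta_mech = (BP / IP) * 100
Ratio = 156 / 213 = 0.7324
eta_mech = 0.7324 * 100 = 73.24%


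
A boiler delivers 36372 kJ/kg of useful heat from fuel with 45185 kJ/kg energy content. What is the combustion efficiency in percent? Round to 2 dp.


Efficiency = (Q_useful / Q_fuel) * 100
Efficiency = (36372 / 45185) * 100
Efficiency = 0.8050 * 100 = 80.50%


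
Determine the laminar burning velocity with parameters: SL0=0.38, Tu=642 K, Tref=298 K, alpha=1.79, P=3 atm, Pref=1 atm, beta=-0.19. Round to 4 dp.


SL = SL0 * (Tu/Tref)^alpha * (P/Pref)^beta
T ratio = 642/298 = 2.15436242
(T ratio)^alpha = 2.15436242^1.79 = 3.950396
(P/Pref)^beta = 3^(-0.19) = 0.811609
SL = 0.38 * 3.950396 * 0.811609 = 1.2183 m/s


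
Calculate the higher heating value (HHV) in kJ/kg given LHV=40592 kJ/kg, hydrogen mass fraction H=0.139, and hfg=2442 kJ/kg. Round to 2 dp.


HHV = LHV + hfg * 9 * H
Water addition = 2442 * 9 * 0.139 = 3054.942 kJ/kg
HHV = 40592 + 3054.942 = 43646.94 kJ/kg


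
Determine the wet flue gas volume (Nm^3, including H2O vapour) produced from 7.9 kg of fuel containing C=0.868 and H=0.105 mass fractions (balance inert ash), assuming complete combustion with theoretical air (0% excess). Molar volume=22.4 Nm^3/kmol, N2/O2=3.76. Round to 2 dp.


Per kg fuel: CO2 = (C/12 kmol)*22.4 = (0.868/12)*22.4 = 1.62027 Nm^3
Per kg fuel: H2O = (H/2 kmol)*22.4 = (0.105/2)*22.4 = 1.17600 Nm^3
O2 needed per kg fuel = C/12 + H/4 = 0.868/12 + 0.105/4 = 0.09858333 kmol
Per kg fuel: N2 = O2*3.76*22.4 = 0.09858333*3.76*22.4 = 8.30308 Nm^3
Total per kg = 1.62027 + 1.17600 + 8.30308 = 11.09935 Nm^3
Total = 11.09935 * 7.9 = 87.68 Nm^3


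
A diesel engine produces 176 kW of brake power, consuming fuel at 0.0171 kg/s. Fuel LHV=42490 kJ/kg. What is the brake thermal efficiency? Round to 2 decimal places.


eta_BTE = (BP / (mf * LHV)) * 100
Denominator = 0.0171 * 42490 = 726.5790 kW
eta_BTE = (176 / 726.5790) * 100 = 24.22%


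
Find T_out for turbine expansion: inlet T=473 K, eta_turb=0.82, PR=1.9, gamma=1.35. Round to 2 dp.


T_out = T_in * (1 - eta * (1 - PR^(-(gamma-1)/gamma)))
Exponent = -(1.35-1)/1.35 = -0.25925926
PR^exp = 1.9^(-0.25925926) = 0.84670193
Factor = 1 - 0.82*(1 - 0.84670193) = 0.87429558
T_out = 473 * 0.87429558 = 413.54 K


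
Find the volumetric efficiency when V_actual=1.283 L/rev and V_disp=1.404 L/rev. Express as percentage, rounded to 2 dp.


eta_v = (V_actual / V_disp) * 100
Ratio = 1.283 / 1.404 = 0.9138
eta_v = 0.9138 * 100 = 91.38%


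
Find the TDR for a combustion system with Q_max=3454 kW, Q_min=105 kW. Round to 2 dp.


TDR = Q_max / Q_min
TDR = 3454 / 105 = 32.90


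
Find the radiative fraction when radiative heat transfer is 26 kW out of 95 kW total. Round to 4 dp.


f_rad = Q_rad / Q_total
f_rad = 26 / 95 = 0.2737


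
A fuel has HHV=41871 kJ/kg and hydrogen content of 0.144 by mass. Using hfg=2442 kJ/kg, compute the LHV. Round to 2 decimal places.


LHV = HHV - hfg * 9 * H
Water correction = 2442 * 9 * 0.144 = 3164.832 kJ/kg
LHV = 41871 - 3164.832 = 38706.17 kJ/kg


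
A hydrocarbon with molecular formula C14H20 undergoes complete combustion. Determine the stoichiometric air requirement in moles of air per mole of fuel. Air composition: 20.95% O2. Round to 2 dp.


Balanced combustion: C14H20 + 19 O2 -> 14 CO2 + 10 H2O
O2 needed = C + H/4 = 14 + 20/4 = 19.00 moles
Air moles = O2 / 0.2095 = 19.00 / 0.2095 = 90.69 moles air


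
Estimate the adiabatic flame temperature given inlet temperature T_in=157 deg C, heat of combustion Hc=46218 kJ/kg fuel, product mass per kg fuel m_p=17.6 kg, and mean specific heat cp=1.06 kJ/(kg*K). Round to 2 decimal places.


T_ad = T_in + Hc / (m_p * cp)
Denominator = 17.6 * 1.06 = 18.6560
Temperature rise = 46218 / 18.6560 = 2477.38 K
T_ad = 157 + 2477.38 = 2634.38 deg C


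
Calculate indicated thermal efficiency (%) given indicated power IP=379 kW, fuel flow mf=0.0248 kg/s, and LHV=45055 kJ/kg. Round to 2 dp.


eta_ith = (IP / (mf * LHV)) * 100
Denominator = 0.0248 * 45055 = 1117.3640 kW
eta_ith = (379 / 1117.3640) * 100 = 33.92%


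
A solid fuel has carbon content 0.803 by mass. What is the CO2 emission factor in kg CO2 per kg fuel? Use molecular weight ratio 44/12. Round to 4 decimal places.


EF = C_frac * (M_CO2 / M_C)
EF = 0.803 * (44/12)
EF = 0.803 * 3.666667 = 2.9443 kg_CO2/kg_fuel


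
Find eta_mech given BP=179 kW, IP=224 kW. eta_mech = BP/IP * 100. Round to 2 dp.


eta_mech = (BP / IP) * 100
Ratio = 179 / 224 = 0.7991
eta_mech = 0.7991 * 100 = 79.91%


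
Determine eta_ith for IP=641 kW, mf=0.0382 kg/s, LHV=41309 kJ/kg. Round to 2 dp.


eta_ith = (IP / (mf * LHV)) * 100
Denominator = 0.0382 * 41309 = 1578.0038 kW
eta_ith = (641 / 1578.0038) * 100 = 40.62%


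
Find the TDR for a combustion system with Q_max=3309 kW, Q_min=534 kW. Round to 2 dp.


TDR = Q_max / Q_min
TDR = 3309 / 534 = 6.20


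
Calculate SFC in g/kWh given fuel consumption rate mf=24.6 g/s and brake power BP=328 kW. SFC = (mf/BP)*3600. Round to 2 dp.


SFC = (mf / BP) * 3600
Rate = 24.6 / 328 = 0.075000 g/(s*kW)
SFC = 0.075000 * 3600 = 270.00 g/kWh


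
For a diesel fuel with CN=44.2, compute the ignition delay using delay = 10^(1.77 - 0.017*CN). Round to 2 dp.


delay = 10^(1.77 - 0.017*CN)
Exponent = 1.77 - 0.017*44.2 = 1.0186
delay = 10^1.0186 = 10.44 ms


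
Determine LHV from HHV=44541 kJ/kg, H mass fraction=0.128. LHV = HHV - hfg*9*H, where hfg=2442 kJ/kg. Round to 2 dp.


LHV = HHV - hfg * 9 * H
Water correction = 2442 * 9 * 0.128 = 2813.184 kJ/kg
LHV = 44541 - 2813.184 = 41727.82 kJ/kg


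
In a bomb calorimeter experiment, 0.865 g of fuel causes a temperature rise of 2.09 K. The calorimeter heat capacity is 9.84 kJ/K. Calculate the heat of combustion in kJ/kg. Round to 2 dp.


Hc = C_cal * delta_T / m_fuel
Q_released = 9.84 * 2.09 = 20.5656 kJ
m_fuel = 0.865 g = 0.865/1000 kg = 0.000865 kg
Hc = 20.5656 / 0.000865 = 23775.26 kJ/kg


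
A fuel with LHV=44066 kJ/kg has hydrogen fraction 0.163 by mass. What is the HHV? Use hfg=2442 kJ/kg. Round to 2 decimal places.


HHV = LHV + hfg * 9 * H
Water addition = 2442 * 9 * 0.163 = 3582.414 kJ/kg
HHV = 44066 + 3582.414 = 47648.41 kJ/kg


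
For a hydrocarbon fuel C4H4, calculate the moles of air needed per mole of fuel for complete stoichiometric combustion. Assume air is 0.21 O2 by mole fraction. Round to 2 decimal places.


Balanced combustion: C4H4 + 5 O2 -> 4 CO2 + 2 H2O
O2 needed = C + H/4 = 4 + 4/4 = 5.00 moles
Air moles = O2 / 0.21 = 5.00 / 0.21 = 23.81 moles air


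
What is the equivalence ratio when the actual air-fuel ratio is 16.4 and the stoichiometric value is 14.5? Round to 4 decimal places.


phi = AFR_stoich / AFR_actual
phi = 14.5 / 16.4 = 0.8841


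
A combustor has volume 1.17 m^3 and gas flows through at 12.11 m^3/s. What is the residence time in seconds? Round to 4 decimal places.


tau = V / Q_flow
tau = 1.17 / 12.11 = 0.0966 s


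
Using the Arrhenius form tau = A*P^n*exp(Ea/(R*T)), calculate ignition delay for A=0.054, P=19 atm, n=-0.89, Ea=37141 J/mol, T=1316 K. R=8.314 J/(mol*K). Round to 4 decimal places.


tau = A * P^n * exp(Ea/(R*T))
P^n = 19^(-0.89) = 0.07276278
Ea/(R*T) = 37141/(8.314*1316) = 3.394593
exp(Ea/(R*T)) = 29.802515
tau = 0.054 * 0.07276278 * 29.802515 = 0.1171 ms


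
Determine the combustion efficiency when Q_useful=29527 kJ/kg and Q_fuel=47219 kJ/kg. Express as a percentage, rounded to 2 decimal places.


Efficiency = (Q_useful / Q_fuel) * 100
Efficiency = (29527 / 47219) * 100
Efficiency = 0.6253 * 100 = 62.53%


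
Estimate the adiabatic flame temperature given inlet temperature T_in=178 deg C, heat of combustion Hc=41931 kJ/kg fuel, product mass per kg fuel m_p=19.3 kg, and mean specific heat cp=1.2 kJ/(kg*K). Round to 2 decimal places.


T_ad = T_in + Hc / (m_p * cp)
Denominator = 19.3 * 1.2 = 23.1600
Temperature rise = 41931 / 23.1600 = 1810.49 K
T_ad = 178 + 1810.49 = 1988.49 deg C


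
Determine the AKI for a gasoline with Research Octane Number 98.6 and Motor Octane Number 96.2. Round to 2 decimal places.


AKI = (RON + MON) / 2
AKI = (98.6 + 96.2) / 2
AKI = 194.8 / 2 = 97.40


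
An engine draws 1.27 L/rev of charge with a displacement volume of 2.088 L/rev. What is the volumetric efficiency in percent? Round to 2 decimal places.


eta_v = (V_actual / V_disp) * 100
Ratio = 1.27 / 2.088 = 0.6082
eta_v = 0.6082 * 100 = 60.82%


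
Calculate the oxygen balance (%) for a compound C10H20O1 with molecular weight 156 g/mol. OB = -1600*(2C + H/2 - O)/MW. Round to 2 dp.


OB = -1600 * (2C + H/2 - O) / MW
Inner = 2*10 + 20/2 - 1 = 29.00
OB = -1600 * 29.00 / 156 = -297.44%


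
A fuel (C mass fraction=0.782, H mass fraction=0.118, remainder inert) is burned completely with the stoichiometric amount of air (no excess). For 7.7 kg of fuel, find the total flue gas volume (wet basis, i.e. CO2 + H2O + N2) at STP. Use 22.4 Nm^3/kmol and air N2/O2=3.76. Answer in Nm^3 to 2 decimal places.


Per kg fuel: CO2 = (C/12 kmol)*22.4 = (0.782/12)*22.4 = 1.45973 Nm^3
Per kg fuel: H2O = (H/2 kmol)*22.4 = (0.118/2)*22.4 = 1.32160 Nm^3
O2 needed per kg fuel = C/12 + H/4 = 0.782/12 + 0.118/4 = 0.09466667 kmol
Per kg fuel: N2 = O2*3.76*22.4 = 0.09466667*3.76*22.4 = 7.97321 Nm^3
Total per kg = 1.45973 + 1.32160 + 7.97321 = 10.75454 Nm^3
Total = 10.75454 * 7.7 = 82.81 Nm^3


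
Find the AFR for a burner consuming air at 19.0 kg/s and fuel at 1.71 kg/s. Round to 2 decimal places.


AFR = m_air / m_fuel
AFR = 19.0 / 1.71 = 11.11


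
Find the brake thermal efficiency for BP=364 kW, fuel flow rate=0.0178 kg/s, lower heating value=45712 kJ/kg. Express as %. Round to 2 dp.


eta_BTE = (BP / (mf * LHV)) * 100
Denominator = 0.0178 * 45712 = 813.6736 kW
eta_BTE = (364 / 813.6736) * 100 = 44.74%


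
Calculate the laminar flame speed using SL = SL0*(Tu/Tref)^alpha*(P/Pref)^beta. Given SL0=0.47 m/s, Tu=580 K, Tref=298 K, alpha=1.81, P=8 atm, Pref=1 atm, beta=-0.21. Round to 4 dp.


SL = SL0 * (Tu/Tref)^alpha * (P/Pref)^beta
T ratio = 580/298 = 1.94630872
(T ratio)^alpha = 1.94630872^1.81 = 3.337899
(P/Pref)^beta = 8^(-0.21) = 0.646176
SL = 0.47 * 3.337899 * 0.646176 = 1.0137 m/s


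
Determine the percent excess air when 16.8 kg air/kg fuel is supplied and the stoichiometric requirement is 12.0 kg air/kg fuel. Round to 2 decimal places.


Excess air = actual - stoichiometric = 16.8 - 12.0 = 4.80 kg/kg fuel
Excess air % = (excess / stoich) * 100 = (4.80 / 12.0) * 100 = 40.00%


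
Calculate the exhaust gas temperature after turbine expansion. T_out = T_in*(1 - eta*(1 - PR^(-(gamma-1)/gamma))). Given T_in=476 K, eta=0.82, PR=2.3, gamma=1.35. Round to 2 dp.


T_out = T_in * (1 - eta * (1 - PR^(-(gamma-1)/gamma)))
Exponent = -(1.35-1)/1.35 = -0.25925926
PR^exp = 2.3^(-0.25925926) = 0.80578413
Factor = 1 - 0.82*(1 - 0.80578413) = 0.84074299
T_out = 476 * 0.84074299 = 400.19 K


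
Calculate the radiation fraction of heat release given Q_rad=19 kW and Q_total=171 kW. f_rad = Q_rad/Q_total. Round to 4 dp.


f_rad = Q_rad / Q_total
f_rad = 19 / 171 = 0.1111


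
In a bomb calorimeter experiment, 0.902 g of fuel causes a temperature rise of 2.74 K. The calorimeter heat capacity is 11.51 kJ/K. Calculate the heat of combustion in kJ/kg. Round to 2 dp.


Hc = C_cal * delta_T / m_fuel
Q_released = 11.51 * 2.74 = 31.5374 kJ
m_fuel = 0.902 g = 0.902/1000 kg = 0.000902 kg
Hc = 31.5374 / 0.000902 = 34963.86 kJ/kg


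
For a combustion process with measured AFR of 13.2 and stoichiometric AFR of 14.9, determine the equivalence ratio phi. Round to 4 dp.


phi = AFR_stoich / AFR_actual
phi = 14.9 / 13.2 = 1.1288


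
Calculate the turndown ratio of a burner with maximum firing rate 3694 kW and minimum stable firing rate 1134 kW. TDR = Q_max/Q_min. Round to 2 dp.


TDR = Q_max / Q_min
TDR = 3694 / 1134 = 3.26


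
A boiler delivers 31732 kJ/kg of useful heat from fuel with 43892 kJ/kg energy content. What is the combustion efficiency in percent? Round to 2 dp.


Efficiency = (Q_useful / Q_fuel) * 100
Efficiency = (31732 / 43892) * 100
Efficiency = 0.7230 * 100 = 72.30%


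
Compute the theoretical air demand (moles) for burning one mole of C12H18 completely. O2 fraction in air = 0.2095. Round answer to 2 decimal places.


Balanced combustion: C12H18 + 16.5 O2 -> 12 CO2 + 9 H2O
O2 needed = C + H/4 = 12 + 18/4 = 16.50 moles
Air moles = O2 / 0.2095 = 16.50 / 0.2095 = 78.76 moles air


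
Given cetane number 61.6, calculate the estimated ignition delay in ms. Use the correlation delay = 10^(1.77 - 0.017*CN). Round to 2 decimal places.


delay = 10^(1.77 - 0.017*CN)
Exponent = 1.77 - 0.017*61.6 = 0.7228
delay = 10^0.7228 = 5.28 ms


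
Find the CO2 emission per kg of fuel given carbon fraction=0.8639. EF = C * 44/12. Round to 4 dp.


EF = C_frac * (M_CO2 / M_C)
EF = 0.8639 * (44/12)
EF = 0.8639 * 3.666667 = 3.1676 kg_CO2/kg_fuel


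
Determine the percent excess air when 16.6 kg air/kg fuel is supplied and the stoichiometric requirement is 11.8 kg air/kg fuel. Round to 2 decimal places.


Excess air = actual - stoichiometric = 16.6 - 11.8 = 4.80 kg/kg fuel
Excess air % = (excess / stoich) * 100 = (4.80 / 11.8) * 100 = 40.68%


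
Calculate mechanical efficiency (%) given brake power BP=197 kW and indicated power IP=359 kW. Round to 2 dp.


eta_mech = (BP / IP) * 100
Ratio = 197 / 359 = 0.5487
eta_mech = 0.5487 * 100 = 54.87%


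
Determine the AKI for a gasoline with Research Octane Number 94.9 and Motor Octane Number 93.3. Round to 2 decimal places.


AKI = (RON + MON) / 2
AKI = (94.9 + 93.3) / 2
AKI = 188.2 / 2 = 94.10


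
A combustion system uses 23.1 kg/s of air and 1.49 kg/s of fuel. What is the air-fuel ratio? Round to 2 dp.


AFR = m_air / m_fuel
AFR = 23.1 / 1.49 = 15.50


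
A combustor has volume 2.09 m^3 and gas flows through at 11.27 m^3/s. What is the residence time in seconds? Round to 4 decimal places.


tau = V / Q_flow
tau = 2.09 / 11.27 = 0.1854 s


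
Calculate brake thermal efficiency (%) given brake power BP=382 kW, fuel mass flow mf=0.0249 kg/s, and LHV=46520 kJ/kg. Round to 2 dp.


eta_BTE = (BP / (mf * LHV)) * 100
Denominator = 0.0249 * 46520 = 1158.3480 kW
eta_BTE = (382 / 1158.3480) * 100 = 32.98%


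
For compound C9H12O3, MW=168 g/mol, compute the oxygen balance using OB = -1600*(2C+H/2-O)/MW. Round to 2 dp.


OB = -1600 * (2C + H/2 - O) / MW
Inner = 2*9 + 12/2 - 3 = 21.00
OB = -1600 * 21.00 / 168 = -200.00%


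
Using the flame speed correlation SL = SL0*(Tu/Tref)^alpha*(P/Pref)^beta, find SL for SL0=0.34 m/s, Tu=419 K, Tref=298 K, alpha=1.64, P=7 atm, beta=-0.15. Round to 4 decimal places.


SL = SL0 * (Tu/Tref)^alpha * (P/Pref)^beta
T ratio = 419/298 = 1.40604027
(T ratio)^alpha = 1.40604027^1.64 = 1.748704
(P/Pref)^beta = 7^(-0.15) = 0.746853
SL = 0.34 * 1.748704 * 0.746853 = 0.4440 m/s


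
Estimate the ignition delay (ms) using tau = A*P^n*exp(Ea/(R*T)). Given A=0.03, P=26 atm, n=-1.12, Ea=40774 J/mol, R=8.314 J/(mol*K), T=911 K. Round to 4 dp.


tau = A * P^n * exp(Ea/(R*T))
P^n = 26^(-1.12) = 0.02601536
Ea/(R*T) = 40774/(8.314*911) = 5.383379
exp(Ea/(R*T)) = 217.756741
tau = 0.03 * 0.02601536 * 217.756741 = 0.1700 ms


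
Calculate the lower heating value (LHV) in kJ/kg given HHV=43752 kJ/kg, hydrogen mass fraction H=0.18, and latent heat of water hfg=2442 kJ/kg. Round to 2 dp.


LHV = HHV - hfg * 9 * H
Water correction = 2442 * 9 * 0.18 = 3956.040 kJ/kg
LHV = 43752 - 3956.040 = 39795.96 kJ/kg


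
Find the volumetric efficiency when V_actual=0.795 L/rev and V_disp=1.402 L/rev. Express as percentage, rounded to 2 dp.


eta_v = (V_actual / V_disp) * 100
Ratio = 0.795 / 1.402 = 0.5670
eta_v = 0.5670 * 100 = 56.70%


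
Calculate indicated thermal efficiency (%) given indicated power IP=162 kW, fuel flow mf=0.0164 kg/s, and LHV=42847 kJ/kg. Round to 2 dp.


eta_ith = (IP / (mf * LHV)) * 100
Denominator = 0.0164 * 42847 = 702.6908 kW
eta_ith = (162 / 702.6908) * 100 = 23.05%


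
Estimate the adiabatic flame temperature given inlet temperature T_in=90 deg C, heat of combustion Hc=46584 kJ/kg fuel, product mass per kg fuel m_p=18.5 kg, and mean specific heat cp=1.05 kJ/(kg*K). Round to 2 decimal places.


T_ad = T_in + Hc / (m_p * cp)
Denominator = 18.5 * 1.05 = 19.4250
Temperature rise = 46584 / 19.4250 = 2398.15 K
T_ad = 90 + 2398.15 = 2488.15 deg C


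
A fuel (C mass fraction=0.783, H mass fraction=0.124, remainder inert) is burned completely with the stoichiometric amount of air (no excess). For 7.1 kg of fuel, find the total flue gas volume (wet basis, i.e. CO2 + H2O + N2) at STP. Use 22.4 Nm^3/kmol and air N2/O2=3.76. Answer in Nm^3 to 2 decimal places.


Per kg fuel: CO2 = (C/12 kmol)*22.4 = (0.783/12)*22.4 = 1.46160 Nm^3
Per kg fuel: H2O = (H/2 kmol)*22.4 = (0.124/2)*22.4 = 1.38880 Nm^3
O2 needed per kg fuel = C/12 + H/4 = 0.783/12 + 0.124/4 = 0.09625000 kmol
Per kg fuel: N2 = O2*3.76*22.4 = 0.09625000*3.76*22.4 = 8.10656 Nm^3
Total per kg = 1.46160 + 1.38880 + 8.10656 = 10.95696 Nm^3
Total = 10.95696 * 7.1 = 77.79 Nm^3


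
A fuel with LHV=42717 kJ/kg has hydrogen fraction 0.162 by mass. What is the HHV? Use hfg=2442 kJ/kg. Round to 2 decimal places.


HHV = LHV + hfg * 9 * H
Water addition = 2442 * 9 * 0.162 = 3560.436 kJ/kg
HHV = 42717 + 3560.436 = 46277.44 kJ/kg


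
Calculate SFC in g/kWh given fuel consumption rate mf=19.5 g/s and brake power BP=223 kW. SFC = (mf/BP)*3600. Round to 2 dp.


SFC = (mf / BP) * 3600
Rate = 19.5 / 223 = 0.087444 g/(s*kW)
SFC = 0.087444 * 3600 = 314.80 g/kWh


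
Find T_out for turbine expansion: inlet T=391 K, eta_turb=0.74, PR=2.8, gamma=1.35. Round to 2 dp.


T_out = T_in * (1 - eta * (1 - PR^(-(gamma-1)/gamma)))
Exponent = -(1.35-1)/1.35 = -0.25925926
PR^exp = 2.8^(-0.25925926) = 0.76572026
Factor = 1 - 0.74*(1 - 0.76572026) = 0.82663299
T_out = 391 * 0.82663299 = 323.21 K


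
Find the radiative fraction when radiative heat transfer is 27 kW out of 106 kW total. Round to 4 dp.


f_rad = Q_rad / Q_total
f_rad = 27 / 106 = 0.2547


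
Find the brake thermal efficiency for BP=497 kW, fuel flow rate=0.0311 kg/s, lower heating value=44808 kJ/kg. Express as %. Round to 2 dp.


eta_BTE = (BP / (mf * LHV)) * 100
Denominator = 0.0311 * 44808 = 1393.5288 kW
eta_BTE = (497 / 1393.5288) * 100 = 35.66%


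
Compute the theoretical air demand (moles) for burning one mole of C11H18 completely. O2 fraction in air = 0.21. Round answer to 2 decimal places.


Balanced combustion: C11H18 + 15.5 O2 -> 11 CO2 + 9 H2O
O2 needed = C + H/4 = 11 + 18/4 = 15.50 moles
Air moles = O2 / 0.21 = 15.50 / 0.21 = 73.81 moles air


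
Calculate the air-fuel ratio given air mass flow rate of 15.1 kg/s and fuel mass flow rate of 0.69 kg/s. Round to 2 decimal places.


AFR = m_air / m_fuel
AFR = 15.1 / 0.69 = 21.88


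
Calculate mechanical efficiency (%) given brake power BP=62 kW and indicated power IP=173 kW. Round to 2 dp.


eta_mech = (BP / IP) * 100
Ratio = 62 / 173 = 0.3584
eta_mech = 0.3584 * 100 = 35.84%


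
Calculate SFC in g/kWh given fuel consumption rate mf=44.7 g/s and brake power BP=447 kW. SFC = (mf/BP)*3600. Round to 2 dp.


SFC = (mf / BP) * 3600
Rate = 44.7 / 447 = 0.100000 g/(s*kW)
SFC = 0.100000 * 3600 = 360.00 g/kWh


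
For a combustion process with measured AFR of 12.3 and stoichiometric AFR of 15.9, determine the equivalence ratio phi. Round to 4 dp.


phi = AFR_stoich / AFR_actual
phi = 15.9 / 12.3 = 1.2927


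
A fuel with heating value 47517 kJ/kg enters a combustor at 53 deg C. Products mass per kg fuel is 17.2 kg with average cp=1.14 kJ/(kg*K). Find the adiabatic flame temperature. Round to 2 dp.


T_ad = T_in + Hc / (m_p * cp)
Denominator = 17.2 * 1.14 = 19.6080
Temperature rise = 47517 / 19.6080 = 2423.35 K
T_ad = 53 + 2423.35 = 2476.35 deg C


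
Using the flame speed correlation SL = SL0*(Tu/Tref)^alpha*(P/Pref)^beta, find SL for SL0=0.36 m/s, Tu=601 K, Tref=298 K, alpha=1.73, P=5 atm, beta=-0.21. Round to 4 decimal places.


SL = SL0 * (Tu/Tref)^alpha * (P/Pref)^beta
T ratio = 601/298 = 2.01677852
(T ratio)^alpha = 2.01677852^1.73 = 3.365571
(P/Pref)^beta = 5^(-0.21) = 0.713208
SL = 0.36 * 3.365571 * 0.713208 = 0.8641 m/s


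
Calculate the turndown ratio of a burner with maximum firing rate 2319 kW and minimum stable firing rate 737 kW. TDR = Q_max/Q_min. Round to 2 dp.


TDR = Q_max / Q_min
TDR = 2319 / 737 = 3.15


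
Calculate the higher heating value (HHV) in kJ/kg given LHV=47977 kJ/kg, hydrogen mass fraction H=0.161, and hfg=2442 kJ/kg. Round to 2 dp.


HHV = LHV + hfg * 9 * H
Water addition = 2442 * 9 * 0.161 = 3538.458 kJ/kg
HHV = 47977 + 3538.458 = 51515.46 kJ/kg


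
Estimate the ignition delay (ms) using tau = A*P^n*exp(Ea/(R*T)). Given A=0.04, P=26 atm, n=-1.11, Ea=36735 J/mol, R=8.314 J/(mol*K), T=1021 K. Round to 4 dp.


tau = A * P^n * exp(Ea/(R*T))
P^n = 26^(-1.11) = 0.02687693
Ea/(R*T) = 36735/(8.314*1021) = 4.327572
exp(Ea/(R*T)) = 75.760102
tau = 0.04 * 0.02687693 * 75.760102 = 0.0814 ms


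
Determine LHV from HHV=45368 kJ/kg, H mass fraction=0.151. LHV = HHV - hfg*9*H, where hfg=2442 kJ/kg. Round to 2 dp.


LHV = HHV - hfg * 9 * H
Water correction = 2442 * 9 * 0.151 = 3318.678 kJ/kg
LHV = 45368 - 3318.678 = 42049.32 kJ/kg


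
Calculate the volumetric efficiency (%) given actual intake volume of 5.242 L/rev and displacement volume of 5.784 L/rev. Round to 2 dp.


eta_v = (V_actual / V_disp) * 100
Ratio = 5.242 / 5.784 = 0.9063
eta_v = 0.9063 * 100 = 90.63%


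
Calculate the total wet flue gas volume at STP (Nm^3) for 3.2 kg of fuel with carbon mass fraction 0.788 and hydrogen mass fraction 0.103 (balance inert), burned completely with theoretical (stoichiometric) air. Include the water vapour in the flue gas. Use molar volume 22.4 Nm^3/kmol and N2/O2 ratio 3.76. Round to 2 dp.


Per kg fuel: CO2 = (C/12 kmol)*22.4 = (0.788/12)*22.4 = 1.47093 Nm^3
Per kg fuel: H2O = (H/2 kmol)*22.4 = (0.103/2)*22.4 = 1.15360 Nm^3
O2 needed per kg fuel = C/12 + H/4 = 0.788/12 + 0.103/4 = 0.09141667 kmol
Per kg fuel: N2 = O2*3.76*22.4 = 0.09141667*3.76*22.4 = 7.69948 Nm^3
Total per kg = 1.47093 + 1.15360 + 7.69948 = 10.32401 Nm^3
Total = 10.32401 * 3.2 = 33.04 Nm^3


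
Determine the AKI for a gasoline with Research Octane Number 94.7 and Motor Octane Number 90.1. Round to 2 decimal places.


AKI = (RON + MON) / 2
AKI = (94.7 + 90.1) / 2
AKI = 184.8 / 2 = 92.40


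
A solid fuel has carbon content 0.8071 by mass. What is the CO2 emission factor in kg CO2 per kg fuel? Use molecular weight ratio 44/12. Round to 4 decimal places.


EF = C_frac * (M_CO2 / M_C)
EF = 0.8071 * (44/12)
EF = 0.8071 * 3.666667 = 2.9594 kg_CO2/kg_fuel


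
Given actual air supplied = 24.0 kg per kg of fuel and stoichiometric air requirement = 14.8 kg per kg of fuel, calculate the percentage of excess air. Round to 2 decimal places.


Excess air = actual - stoichiometric = 24.0 - 14.8 = 9.20 kg/kg fuel
Excess air % = (excess / stoich) * 100 = (9.20 / 14.8) * 100 = 62.16%


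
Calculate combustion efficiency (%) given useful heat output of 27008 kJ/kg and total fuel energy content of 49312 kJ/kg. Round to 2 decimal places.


Efficiency = (Q_useful / Q_fuel) * 100
Efficiency = (27008 / 49312) * 100
Efficiency = 0.5477 * 100 = 54.77%


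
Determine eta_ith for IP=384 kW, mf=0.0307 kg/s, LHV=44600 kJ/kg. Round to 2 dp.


eta_ith = (IP / (mf * LHV)) * 100
Denominator = 0.0307 * 44600 = 1369.2200 kW
eta_ith = (384 / 1369.2200) * 100 = 28.05%


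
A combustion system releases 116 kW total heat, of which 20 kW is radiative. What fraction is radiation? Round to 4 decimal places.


f_rad = Q_rad / Q_total
f_rad = 20 / 116 = 0.1724


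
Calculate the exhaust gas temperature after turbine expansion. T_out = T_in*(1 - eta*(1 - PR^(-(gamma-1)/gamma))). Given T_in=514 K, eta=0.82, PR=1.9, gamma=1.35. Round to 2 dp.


T_out = T_in * (1 - eta * (1 - PR^(-(gamma-1)/gamma)))
Exponent = -(1.35-1)/1.35 = -0.25925926
PR^exp = 1.9^(-0.25925926) = 0.84670193
Factor = 1 - 0.82*(1 - 0.84670193) = 0.87429558
T_out = 514 * 0.87429558 = 449.39 K


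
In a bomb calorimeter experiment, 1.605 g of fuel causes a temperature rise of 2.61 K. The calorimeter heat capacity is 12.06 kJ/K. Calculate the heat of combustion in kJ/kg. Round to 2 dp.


Hc = C_cal * delta_T / m_fuel
Q_released = 12.06 * 2.61 = 31.4766 kJ
m_fuel = 1.605 g = 1.605/1000 kg = 0.001605 kg
Hc = 31.4766 / 0.001605 = 19611.59 kJ/kg


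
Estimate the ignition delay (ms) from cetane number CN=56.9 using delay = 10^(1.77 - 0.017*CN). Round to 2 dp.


delay = 10^(1.77 - 0.017*CN)
Exponent = 1.77 - 0.017*56.9 = 0.8027
delay = 10^0.8027 = 6.35 ms


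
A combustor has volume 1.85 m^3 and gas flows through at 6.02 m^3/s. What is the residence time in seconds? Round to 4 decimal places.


tau = V / Q_flow
tau = 1.85 / 6.02 = 0.3073 s


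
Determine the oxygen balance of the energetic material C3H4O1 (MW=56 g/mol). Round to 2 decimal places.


OB = -1600 * (2C + H/2 - O) / MW
Inner = 2*3 + 4/2 - 1 = 7.00
OB = -1600 * 7.00 / 56 = -200.00%


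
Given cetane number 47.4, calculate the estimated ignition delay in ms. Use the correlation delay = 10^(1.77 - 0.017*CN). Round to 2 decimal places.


delay = 10^(1.77 - 0.017*CN)
Exponent = 1.77 - 0.017*47.4 = 0.9642
delay = 10^0.9642 = 9.21 ms


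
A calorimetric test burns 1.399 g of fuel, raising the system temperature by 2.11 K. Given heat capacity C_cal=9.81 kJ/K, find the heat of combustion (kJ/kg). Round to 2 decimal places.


Hc = C_cal * delta_T / m_fuel
Q_released = 9.81 * 2.11 = 20.6991 kJ
m_fuel = 1.399 g = 1.399/1000 kg = 0.001399 kg
Hc = 20.6991 / 0.001399 = 14795.64 kJ/kg


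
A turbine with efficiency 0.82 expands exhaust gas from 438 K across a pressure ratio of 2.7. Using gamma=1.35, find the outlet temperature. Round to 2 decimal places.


T_out = T_in * (1 - eta * (1 - PR^(-(gamma-1)/gamma)))
Exponent = -(1.35-1)/1.35 = -0.25925926
PR^exp = 2.7^(-0.25925926) = 0.77297411
Factor = 1 - 0.82*(1 - 0.77297411) = 0.81383877
T_out = 438 * 0.81383877 = 356.46 K


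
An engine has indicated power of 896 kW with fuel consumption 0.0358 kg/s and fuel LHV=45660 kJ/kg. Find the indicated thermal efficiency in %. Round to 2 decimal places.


eta_ith = (IP / (mf * LHV)) * 100
Denominator = 0.0358 * 45660 = 1634.6280 kW
eta_ith = (896 / 1634.6280) * 100 = 54.81%


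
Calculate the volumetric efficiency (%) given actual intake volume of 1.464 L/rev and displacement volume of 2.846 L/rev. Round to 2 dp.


eta_v = (V_actual / V_disp) * 100
Ratio = 1.464 / 2.846 = 0.5144
eta_v = 0.5144 * 100 = 51.44%


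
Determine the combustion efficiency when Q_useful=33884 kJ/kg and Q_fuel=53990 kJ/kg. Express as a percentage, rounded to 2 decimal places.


Efficiency = (Q_useful / Q_fuel) * 100
Efficiency = (33884 / 53990) * 100
Efficiency = 0.6276 * 100 = 62.76%


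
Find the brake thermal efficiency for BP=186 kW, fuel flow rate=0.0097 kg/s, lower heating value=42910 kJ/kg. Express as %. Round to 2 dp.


eta_BTE = (BP / (mf * LHV)) * 100
Denominator = 0.0097 * 42910 = 416.2270 kW
eta_BTE = (186 / 416.2270) * 100 = 44.69%


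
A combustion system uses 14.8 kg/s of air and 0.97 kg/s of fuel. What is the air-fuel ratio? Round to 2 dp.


AFR = m_air / m_fuel
AFR = 14.8 / 0.97 = 15.26


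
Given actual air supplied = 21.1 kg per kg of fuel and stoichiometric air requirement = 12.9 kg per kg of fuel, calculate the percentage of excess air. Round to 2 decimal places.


Excess air = actual - stoichiometric = 21.1 - 12.9 = 8.20 kg/kg fuel
Excess air % = (excess / stoich) * 100 = (8.20 / 12.9) * 100 = 63.57%


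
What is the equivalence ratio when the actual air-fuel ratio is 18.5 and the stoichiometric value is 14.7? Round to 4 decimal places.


phi = AFR_stoich / AFR_actual
phi = 14.7 / 18.5 = 0.7946


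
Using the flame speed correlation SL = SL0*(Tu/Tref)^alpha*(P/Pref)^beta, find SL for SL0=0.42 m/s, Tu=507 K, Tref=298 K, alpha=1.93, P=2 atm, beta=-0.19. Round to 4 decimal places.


SL = SL0 * (Tu/Tref)^alpha * (P/Pref)^beta
T ratio = 507/298 = 1.70134228
(T ratio)^alpha = 1.70134228^1.93 = 2.788868
(P/Pref)^beta = 2^(-0.19) = 0.876606
SL = 0.42 * 2.788868 * 0.876606 = 1.0268 m/s


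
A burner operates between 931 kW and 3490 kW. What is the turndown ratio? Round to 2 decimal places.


TDR = Q_max / Q_min
TDR = 3490 / 931 = 3.75


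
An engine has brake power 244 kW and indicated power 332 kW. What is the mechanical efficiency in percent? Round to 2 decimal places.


eta_mech = (BP / IP) * 100
Ratio = 244 / 332 = 0.7349
eta_mech = 0.7349 * 100 = 73.49%


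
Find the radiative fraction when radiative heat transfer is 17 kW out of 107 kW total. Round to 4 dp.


f_rad = Q_rad / Q_total
f_rad = 17 / 107 = 0.1589


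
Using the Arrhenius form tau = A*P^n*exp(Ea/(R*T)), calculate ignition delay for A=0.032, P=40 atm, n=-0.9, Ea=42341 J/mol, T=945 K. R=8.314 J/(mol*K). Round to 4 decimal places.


tau = A * P^n * exp(Ea/(R*T))
P^n = 40^(-0.9) = 0.03615314
Ea/(R*T) = 42341/(8.314*945) = 5.389138
exp(Ea/(R*T)) = 219.014452
tau = 0.032 * 0.03615314 * 219.014452 = 0.2534 ms


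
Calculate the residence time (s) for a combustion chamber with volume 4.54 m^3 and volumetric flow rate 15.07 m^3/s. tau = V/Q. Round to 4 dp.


tau = V / Q_flow
tau = 4.54 / 15.07 = 0.3013 s


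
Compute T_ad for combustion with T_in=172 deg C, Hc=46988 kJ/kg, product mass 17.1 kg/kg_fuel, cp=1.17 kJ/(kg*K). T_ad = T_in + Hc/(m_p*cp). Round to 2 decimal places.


T_ad = T_in + Hc / (m_p * cp)
Denominator = 17.1 * 1.17 = 20.0070
Temperature rise = 46988 / 20.0070 = 2348.58 K
T_ad = 172 + 2348.58 = 2520.58 deg C


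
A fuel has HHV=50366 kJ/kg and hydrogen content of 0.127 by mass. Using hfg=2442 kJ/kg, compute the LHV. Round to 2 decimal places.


LHV = HHV - hfg * 9 * H
Water correction = 2442 * 9 * 0.127 = 2791.206 kJ/kg
LHV = 50366 - 2791.206 = 47574.79 kJ/kg


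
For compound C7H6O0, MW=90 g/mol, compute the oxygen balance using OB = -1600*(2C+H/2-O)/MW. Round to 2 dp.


OB = -1600 * (2C + H/2 - O) / MW
Inner = 2*7 + 6/2 - 0 = 17.00
OB = -1600 * 17.00 / 90 = -302.22%


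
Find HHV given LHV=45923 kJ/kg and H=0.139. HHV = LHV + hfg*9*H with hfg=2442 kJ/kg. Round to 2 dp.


HHV = LHV + hfg * 9 * H
Water addition = 2442 * 9 * 0.139 = 3054.942 kJ/kg
HHV = 45923 + 3054.942 = 48977.94 kJ/kg


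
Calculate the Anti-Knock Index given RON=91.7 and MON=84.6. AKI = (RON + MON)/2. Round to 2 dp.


AKI = (RON + MON) / 2
AKI = (91.7 + 84.6) / 2
AKI = 176.3 / 2 = 88.15


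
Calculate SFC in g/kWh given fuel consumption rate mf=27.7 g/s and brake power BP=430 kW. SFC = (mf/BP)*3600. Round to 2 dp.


SFC = (mf / BP) * 3600
Rate = 27.7 / 430 = 0.064419 g/(s*kW)
SFC = 0.064419 * 3600 = 231.91 g/kWh


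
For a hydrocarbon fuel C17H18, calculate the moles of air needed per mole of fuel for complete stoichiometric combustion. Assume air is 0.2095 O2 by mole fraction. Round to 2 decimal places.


Balanced combustion: C17H18 + 21.5 O2 -> 17 CO2 + 9 H2O
O2 needed = C + H/4 = 17 + 18/4 = 21.50 moles
Air moles = O2 / 0.2095 = 21.50 / 0.2095 = 102.63 moles air


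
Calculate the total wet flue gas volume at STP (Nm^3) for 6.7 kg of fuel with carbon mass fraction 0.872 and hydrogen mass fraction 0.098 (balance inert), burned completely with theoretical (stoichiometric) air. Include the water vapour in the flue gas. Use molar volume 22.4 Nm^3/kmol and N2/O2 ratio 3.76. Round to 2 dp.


Per kg fuel: CO2 = (C/12 kmol)*22.4 = (0.872/12)*22.4 = 1.62773 Nm^3
Per kg fuel: H2O = (H/2 kmol)*22.4 = (0.098/2)*22.4 = 1.09760 Nm^3
O2 needed per kg fuel = C/12 + H/4 = 0.872/12 + 0.098/4 = 0.09716667 kmol
Per kg fuel: N2 = O2*3.76*22.4 = 0.09716667*3.76*22.4 = 8.18377 Nm^3
Total per kg = 1.62773 + 1.09760 + 8.18377 = 10.90910 Nm^3
Total = 10.90910 * 6.7 = 73.09 Nm^3


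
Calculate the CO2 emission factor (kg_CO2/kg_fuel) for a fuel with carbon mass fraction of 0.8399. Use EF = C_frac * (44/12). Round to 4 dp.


EF = C_frac * (M_CO2 / M_C)
EF = 0.8399 * (44/12)
EF = 0.8399 * 3.666667 = 3.0796 kg_CO2/kg_fuel


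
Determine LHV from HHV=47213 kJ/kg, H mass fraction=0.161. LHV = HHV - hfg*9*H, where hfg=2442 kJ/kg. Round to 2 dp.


LHV = HHV - hfg * 9 * H
Water correction = 2442 * 9 * 0.161 = 3538.458 kJ/kg
LHV = 47213 - 3538.458 = 43674.54 kJ/kg


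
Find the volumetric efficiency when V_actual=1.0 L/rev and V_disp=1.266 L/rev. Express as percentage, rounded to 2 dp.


eta_v = (V_actual / V_disp) * 100
Ratio = 1.0 / 1.266 = 0.7899
eta_v = 0.7899 * 100 = 78.99%


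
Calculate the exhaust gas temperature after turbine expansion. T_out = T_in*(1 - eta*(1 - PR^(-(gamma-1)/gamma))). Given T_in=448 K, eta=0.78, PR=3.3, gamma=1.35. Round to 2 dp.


T_out = T_in * (1 - eta * (1 - PR^(-(gamma-1)/gamma)))
Exponent = -(1.35-1)/1.35 = -0.25925926
PR^exp = 3.3^(-0.25925926) = 0.73378775
Factor = 1 - 0.78*(1 - 0.73378775) = 0.79235445
T_out = 448 * 0.79235445 = 354.97 K


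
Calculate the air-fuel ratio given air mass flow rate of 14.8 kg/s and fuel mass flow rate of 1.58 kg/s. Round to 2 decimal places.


AFR = m_air / m_fuel
AFR = 14.8 / 1.58 = 9.37


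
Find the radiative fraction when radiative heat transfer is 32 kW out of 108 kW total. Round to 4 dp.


f_rad = Q_rad / Q_total
f_rad = 32 / 108 = 0.2963


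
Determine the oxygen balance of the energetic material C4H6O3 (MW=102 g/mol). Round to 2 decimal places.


OB = -1600 * (2C + H/2 - O) / MW
Inner = 2*4 + 6/2 - 3 = 8.00
OB = -1600 * 8.00 / 102 = -125.49%


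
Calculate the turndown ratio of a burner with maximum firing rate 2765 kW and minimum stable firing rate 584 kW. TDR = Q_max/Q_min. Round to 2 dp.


TDR = Q_max / Q_min
TDR = 2765 / 584 = 4.73


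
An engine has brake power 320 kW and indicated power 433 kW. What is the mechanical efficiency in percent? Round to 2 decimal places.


eta_mech = (BP / IP) * 100
Ratio = 320 / 433 = 0.7390
eta_mech = 0.7390 * 100 = 73.90%


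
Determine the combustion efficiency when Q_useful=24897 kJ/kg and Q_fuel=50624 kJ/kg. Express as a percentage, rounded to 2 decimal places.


Efficiency = (Q_useful / Q_fuel) * 100
Efficiency = (24897 / 50624) * 100
Efficiency = 0.4918 * 100 = 49.18%


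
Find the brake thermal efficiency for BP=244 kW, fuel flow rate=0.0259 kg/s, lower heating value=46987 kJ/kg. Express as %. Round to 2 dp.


eta_BTE = (BP / (mf * LHV)) * 100
Denominator = 0.0259 * 46987 = 1216.9633 kW
eta_BTE = (244 / 1216.9633) * 100 = 20.05%


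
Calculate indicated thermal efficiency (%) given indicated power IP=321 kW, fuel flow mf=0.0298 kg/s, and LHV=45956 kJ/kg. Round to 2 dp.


eta_ith = (IP / (mf * LHV)) * 100
Denominator = 0.0298 * 45956 = 1369.4888 kW
eta_ith = (321 / 1369.4888) * 100 = 23.44%


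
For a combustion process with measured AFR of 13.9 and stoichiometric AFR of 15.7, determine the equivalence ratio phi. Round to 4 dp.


phi = AFR_stoich / AFR_actual
phi = 15.7 / 13.9 = 1.1295


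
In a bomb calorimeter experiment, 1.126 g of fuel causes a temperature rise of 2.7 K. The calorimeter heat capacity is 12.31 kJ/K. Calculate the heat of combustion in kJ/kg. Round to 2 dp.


Hc = C_cal * delta_T / m_fuel
Q_released = 12.31 * 2.7 = 33.2370 kJ
m_fuel = 1.126 g = 1.126/1000 kg = 0.001126 kg
Hc = 33.2370 / 0.001126 = 29517.76 kJ/kg


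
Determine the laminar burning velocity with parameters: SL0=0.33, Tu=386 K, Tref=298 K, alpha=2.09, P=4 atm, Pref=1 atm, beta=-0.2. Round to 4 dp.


SL = SL0 * (Tu/Tref)^alpha * (P/Pref)^beta
T ratio = 386/298 = 1.29530201
(T ratio)^alpha = 1.29530201^2.09 = 1.717337
(P/Pref)^beta = 4^(-0.2) = 0.757858
SL = 0.33 * 1.717337 * 0.757858 = 0.4295 m/s


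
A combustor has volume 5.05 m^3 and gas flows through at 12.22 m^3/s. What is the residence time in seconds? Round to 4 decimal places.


tau = V / Q_flow
tau = 5.05 / 12.22 = 0.4133 s


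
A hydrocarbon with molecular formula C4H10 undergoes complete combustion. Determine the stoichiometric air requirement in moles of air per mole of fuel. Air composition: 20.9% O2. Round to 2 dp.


Balanced combustion: C4H10 + 6.5 O2 -> 4 CO2 + 5 H2O
O2 needed = C + H/4 = 4 + 10/4 = 6.50 moles
Air moles = O2 / 0.209 = 6.50 / 0.209 = 31.10 moles air


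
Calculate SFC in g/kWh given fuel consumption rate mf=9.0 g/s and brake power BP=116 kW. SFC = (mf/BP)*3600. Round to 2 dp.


SFC = (mf / BP) * 3600
Rate = 9.0 / 116 = 0.077586 g/(s*kW)
SFC = 0.077586 * 3600 = 279.31 g/kWh


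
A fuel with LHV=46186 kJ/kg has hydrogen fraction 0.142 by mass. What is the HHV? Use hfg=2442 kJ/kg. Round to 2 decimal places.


HHV = LHV + hfg * 9 * H
Water addition = 2442 * 9 * 0.142 = 3120.876 kJ/kg
HHV = 46186 + 3120.876 = 49306.88 kJ/kg


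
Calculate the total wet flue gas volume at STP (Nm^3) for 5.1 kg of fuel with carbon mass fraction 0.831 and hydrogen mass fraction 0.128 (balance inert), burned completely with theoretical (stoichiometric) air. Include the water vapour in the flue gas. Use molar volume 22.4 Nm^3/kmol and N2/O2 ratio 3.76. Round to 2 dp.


Per kg fuel: CO2 = (C/12 kmol)*22.4 = (0.831/12)*22.4 = 1.55120 Nm^3
Per kg fuel: H2O = (H/2 kmol)*22.4 = (0.128/2)*22.4 = 1.43360 Nm^3
O2 needed per kg fuel = C/12 + H/4 = 0.831/12 + 0.128/4 = 0.10125000 kmol
Per kg fuel: N2 = O2*3.76*22.4 = 0.10125000*3.76*22.4 = 8.52768 Nm^3
Total per kg = 1.55120 + 1.43360 + 8.52768 = 11.51248 Nm^3
Total = 11.51248 * 5.1 = 58.71 Nm^3


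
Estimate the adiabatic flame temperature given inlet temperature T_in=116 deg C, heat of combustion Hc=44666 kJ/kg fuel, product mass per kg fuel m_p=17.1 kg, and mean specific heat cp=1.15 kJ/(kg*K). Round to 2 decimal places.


T_ad = T_in + Hc / (m_p * cp)
Denominator = 17.1 * 1.15 = 19.6650
Temperature rise = 44666 / 19.6650 = 2271.35 K
T_ad = 116 + 2271.35 = 2387.35 deg C


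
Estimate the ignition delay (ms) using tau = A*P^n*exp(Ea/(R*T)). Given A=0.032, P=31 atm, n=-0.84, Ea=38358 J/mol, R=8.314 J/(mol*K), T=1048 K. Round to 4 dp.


tau = A * P^n * exp(Ea/(R*T))
P^n = 31^(-0.84) = 0.05587997
Ea/(R*T) = 38358/(8.314*1048) = 4.402351
exp(Ea/(R*T)) = 81.642573
tau = 0.032 * 0.05587997 * 81.642573 = 0.1460 ms


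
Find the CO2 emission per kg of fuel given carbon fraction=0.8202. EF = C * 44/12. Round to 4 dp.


EF = C_frac * (M_CO2 / M_C)
EF = 0.8202 * (44/12)
EF = 0.8202 * 3.666667 = 3.0074 kg_CO2/kg_fuel


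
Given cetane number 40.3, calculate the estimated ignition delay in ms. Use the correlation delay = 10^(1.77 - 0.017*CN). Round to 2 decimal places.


delay = 10^(1.77 - 0.017*CN)
Exponent = 1.77 - 0.017*40.3 = 1.0849
delay = 10^1.0849 = 12.16 ms


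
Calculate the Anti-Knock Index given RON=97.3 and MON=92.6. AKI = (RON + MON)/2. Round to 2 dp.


AKI = (RON + MON) / 2
AKI = (97.3 + 92.6) / 2
AKI = 189.9 / 2 = 94.95


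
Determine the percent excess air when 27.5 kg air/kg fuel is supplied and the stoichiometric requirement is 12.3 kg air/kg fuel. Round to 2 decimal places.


Excess air = actual - stoichiometric = 27.5 - 12.3 = 15.20 kg/kg fuel
Excess air % = (excess / stoich) * 100 = (15.20 / 12.3) * 100 = 123.58%
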